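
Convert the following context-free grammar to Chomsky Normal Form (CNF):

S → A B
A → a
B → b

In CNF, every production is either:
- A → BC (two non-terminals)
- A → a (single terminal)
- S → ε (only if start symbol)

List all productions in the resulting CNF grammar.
The grammar has no ε-productions or unit productions to eliminate.
S → A B is already in CNF (two non-terminals) – keep it.
A → a is already in CNF (single terminal) – keep it.
B → b is already in CNF (single terminal) – keep it.
Resulting CNF grammar (3 productions): A → a; B → b; S → A B

Final answer: A → a; B → b; S → A B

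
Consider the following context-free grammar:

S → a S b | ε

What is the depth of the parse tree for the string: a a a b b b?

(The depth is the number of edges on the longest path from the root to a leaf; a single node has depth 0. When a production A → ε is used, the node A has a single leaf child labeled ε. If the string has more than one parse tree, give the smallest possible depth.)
The only parse tree applies S → a S b 3 times (once per matching a…b pair) and then S → ε.
The S nodes sit at depths 0, 1, …, 3; the innermost S (depth 3) has the single child ε at depth 4.
The terminal leaves a, b are at depths 1..3, so the longest root-to-leaf path is S → S → … → S → ε with 4 edges.
Depth = 4.

Final answer: 4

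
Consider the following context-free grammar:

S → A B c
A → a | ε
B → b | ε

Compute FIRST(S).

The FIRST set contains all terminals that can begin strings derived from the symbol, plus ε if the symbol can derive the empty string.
FIRST(A) = {a, ε} (A → a | ε) and FIRST(B) = {b, ε} (B → b | ε).
For S → A B c: add FIRST(A) minus ε = {a}; A is nullable, so also add FIRST(B) minus ε = {b}; B is nullable too, so also add FIRST(c) = {c}. The terminal c is never erased, so S is not nullable and ε is not included.
FIRST(S) = {a, b, c}.

Final answer: {a, b, c}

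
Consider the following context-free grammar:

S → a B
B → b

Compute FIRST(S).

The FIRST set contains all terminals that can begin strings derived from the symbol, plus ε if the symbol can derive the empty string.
S has the single production S → a B, whose right-hand side begins with the terminal a. So FIRST(S) = {a}.

Final answer: {a}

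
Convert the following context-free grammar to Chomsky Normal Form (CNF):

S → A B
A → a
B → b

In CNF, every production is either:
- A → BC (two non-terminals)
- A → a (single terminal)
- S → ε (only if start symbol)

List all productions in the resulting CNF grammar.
The grammar has no ε-productions or unit productions to eliminate.
S → A B is already in CNF (two non-terminals) – keep it.
A → a is already in CNF (single terminal) – keep it.
B → b is already in CNF (single terminal) – keep it.
Resulting CNF grammar (3 productions): A → a; B → b; S → A B

Final answer: A → a; B → b; S → A B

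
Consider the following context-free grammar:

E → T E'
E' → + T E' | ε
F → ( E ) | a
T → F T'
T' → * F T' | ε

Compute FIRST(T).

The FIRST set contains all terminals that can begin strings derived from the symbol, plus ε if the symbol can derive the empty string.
FIRST(F): F → ( E ) contributes '(' and F → a contributes 'a', so FIRST(F) = {(, a}. F is not nullable.
FIRST(T): T → F T' begins with F, and F is not nullable, so FIRST(T) = FIRST(F) = {(, a}.

Final answer: {(, a}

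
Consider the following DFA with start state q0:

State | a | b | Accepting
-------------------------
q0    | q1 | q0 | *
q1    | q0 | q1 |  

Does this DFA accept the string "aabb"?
Start in q0.
Read 'a': q0 → q1
Read 'a': q1 → q0
Read 'b': q0 → q0
Read 'b': q0 → q0
Final state q0 is accepting, so the string is accepted.

Final answer: Yes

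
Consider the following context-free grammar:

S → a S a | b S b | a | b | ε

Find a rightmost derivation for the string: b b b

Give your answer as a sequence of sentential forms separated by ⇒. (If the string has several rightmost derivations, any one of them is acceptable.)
Start with S.
Step 1: the rightmost non-terminal is S; apply S → b S b:  b S b
Step 2: the rightmost non-terminal is S; apply S → b:  b b b

Final answer: S ⇒ b S b ⇒ b b b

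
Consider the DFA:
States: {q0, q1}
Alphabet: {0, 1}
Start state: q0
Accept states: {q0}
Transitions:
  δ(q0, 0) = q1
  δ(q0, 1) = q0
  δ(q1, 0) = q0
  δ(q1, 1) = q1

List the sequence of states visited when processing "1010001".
Starting at q0
Read '1': q0 -> q0
Read '0': q0 -> q1
Read '1': q1 -> q1
Read '0': q1 -> q0
Read '0': q0 -> q1
Read '0': q1 -> q0
Read '1': q0 -> q0

Final answer: q0 -> q0 -> q1 -> q1 -> q0 -> q1 -> q0 -> q0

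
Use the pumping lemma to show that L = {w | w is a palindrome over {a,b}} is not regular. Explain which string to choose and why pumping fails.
Language: L = {w | w is a palindrome over {a,b}} (strings that read the same forwards and backwards)
Step 1: Assume for contradiction that L is regular, with pumping length p.
Step 2: Choose s = a^p b a^p. Then s ∈ L (it reads the same forwards and backwards) and |s| ≥ p.
Step 3: Consider any decomposition s = xyz with |xy| ≤ p and |y| > 0. Since |xy| ≤ p and the first p symbols of s are all a's, y = a^k for some k with 1 ≤ k ≤ p.
Step 4: Pumping up (i = 2): xy²z = a^(p+k) b a^p. Its reverse is a^p b a^(p+k) ≠ a^(p+k) b a^p (the single b is no longer in the middle), so xy²z is not a palindrome and xy²z ∉ L.
This contradicts the pumping lemma, so L is not regular.

Final answer: Choose s = a^p b a^p. Since |xy| ≤ p, y = a^k with k ≥ 1. Then xy²z = a^(p+k) b a^p is not a palindrome, so ∉ L.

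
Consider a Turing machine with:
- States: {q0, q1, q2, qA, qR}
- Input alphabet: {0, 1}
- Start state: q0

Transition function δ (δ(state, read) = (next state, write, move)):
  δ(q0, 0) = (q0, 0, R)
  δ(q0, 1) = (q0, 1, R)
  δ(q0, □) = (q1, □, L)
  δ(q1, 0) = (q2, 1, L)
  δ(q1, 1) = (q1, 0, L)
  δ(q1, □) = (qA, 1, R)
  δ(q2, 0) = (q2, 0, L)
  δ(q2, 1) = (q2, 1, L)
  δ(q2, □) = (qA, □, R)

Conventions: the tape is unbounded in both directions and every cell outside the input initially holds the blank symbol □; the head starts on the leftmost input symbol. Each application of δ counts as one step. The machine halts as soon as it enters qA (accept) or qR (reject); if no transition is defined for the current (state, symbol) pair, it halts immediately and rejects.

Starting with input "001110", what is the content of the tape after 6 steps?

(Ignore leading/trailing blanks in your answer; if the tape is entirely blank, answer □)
Step 0: [q0]001110 (head at position 0)
Step 1: δ(q0, 0) = (q0, 0, R)  ⊢  0[q0]01110 (head at position 1)
Step 2: δ(q0, 0) = (q0, 0, R)  ⊢  00[q0]1110 (head at position 2)
Step 3: δ(q0, 1) = (q0, 1, R)  ⊢  001[q0]110 (head at position 3)
Step 4: δ(q0, 1) = (q0, 1, R)  ⊢  0011[q0]10 (head at position 4)
Step 5: δ(q0, 1) = (q0, 1, R)  ⊢  00111[q0]0 (head at position 5)
Step 6: δ(q0, 0) = (q0, 0, R)  ⊢  001110[q0]□ (head at position 6)
Tape after 6 steps (ignoring surrounding blanks): 001110

Final answer: Tape: 001110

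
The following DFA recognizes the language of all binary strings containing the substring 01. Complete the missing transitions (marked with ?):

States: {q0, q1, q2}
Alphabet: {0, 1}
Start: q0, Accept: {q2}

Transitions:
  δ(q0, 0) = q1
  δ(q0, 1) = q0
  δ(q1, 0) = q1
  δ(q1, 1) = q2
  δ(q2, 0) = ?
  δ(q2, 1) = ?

What each state remembers (consistent with the given transitions and accept states):
  q0: 01 not seen yet and the last symbol was not 0
  q1: 01 not seen yet and the last symbol was 0
  q2: the substring 01 has already been seen
Filling in the missing entries:
  δ(q2, 0): in q2 (the substring 01 has already been seen), after reading 0 we have: the substring 01 has already been seen → q2
  δ(q2, 1): in q2 (the substring 01 has already been seen), after reading 1 we have: the substring 01 has already been seen → q2

Final answer: δ(q2, 0) = q2; δ(q2, 1) = q2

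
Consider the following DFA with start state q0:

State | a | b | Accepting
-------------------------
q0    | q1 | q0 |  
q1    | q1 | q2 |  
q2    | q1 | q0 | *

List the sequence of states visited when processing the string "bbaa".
q0 → q0 → q0 → q1 → q1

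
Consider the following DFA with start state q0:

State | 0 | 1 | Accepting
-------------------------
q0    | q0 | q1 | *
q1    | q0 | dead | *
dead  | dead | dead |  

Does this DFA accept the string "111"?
Start in q0.
Read '1': q0 → q1
Read '1': q1 → dead
Read '1': dead → dead
Final state dead is not accepting, so the string is rejected.

Final answer: No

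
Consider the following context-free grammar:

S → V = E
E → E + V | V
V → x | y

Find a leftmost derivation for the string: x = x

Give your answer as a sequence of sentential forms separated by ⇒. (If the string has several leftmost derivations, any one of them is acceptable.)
Start with S.
Step 1: the leftmost non-terminal is S; apply S → V = E:  V = E
Step 2: the leftmost non-terminal is V; apply V → x:  x = E
Step 3: the leftmost non-terminal is E; apply E → V:  x = V
Step 4: the leftmost non-terminal is V; apply V → x:  x = x

Final answer: S ⇒ V = E ⇒ x = E ⇒ x = V ⇒ x = x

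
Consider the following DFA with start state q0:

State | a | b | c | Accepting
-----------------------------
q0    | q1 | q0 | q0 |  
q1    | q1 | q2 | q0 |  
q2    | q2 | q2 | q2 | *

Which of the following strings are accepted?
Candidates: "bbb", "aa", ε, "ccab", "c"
"bbb": q0 → q0 → q0 → q0; q0 is not accepting → rejected
"aa": q0 → q1 → q1; q1 is not accepting → rejected
ε: q0; q0 is not accepting → rejected
"ccab": q0 → q0 → q0 → q1 → q2; q2 is accepting → accepted
"c": q0 → q0; q0 is not accepting → rejected

Final answer: "ccab"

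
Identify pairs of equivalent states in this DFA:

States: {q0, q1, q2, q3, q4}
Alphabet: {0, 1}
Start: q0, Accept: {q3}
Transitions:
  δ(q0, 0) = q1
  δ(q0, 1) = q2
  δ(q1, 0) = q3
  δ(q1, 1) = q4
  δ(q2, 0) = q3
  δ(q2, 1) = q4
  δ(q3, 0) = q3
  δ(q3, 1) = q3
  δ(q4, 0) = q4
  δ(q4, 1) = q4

Using the table-filling algorithm:
Round 0 – mark pairs where exactly one state is accepting: (q0,q3), (q1,q3), (q2,q3), (q3,q4)
Round 1 – newly marked: (q0,q1) [on 0: q1 vs q3, already marked]; (q0,q2) [on 0: q1 vs q3, already marked]; (q1,q4) [on 0: q3 vs q4, already marked]; (q2,q4) [on 0: q3 vs q4, already marked]
Round 2 – newly marked: (q0,q4) [on 0: q1 vs q4, already marked]
No further pairs can be marked.
(q1, q2) unmarked: δ(q1,0)=q3, δ(q2,0)=q3; δ(q1,1)=q4, δ(q2,1)=q4 → equivalent
Equivalent pairs: (q1, q2)

Final answer: Equivalent pairs: (q1, q2)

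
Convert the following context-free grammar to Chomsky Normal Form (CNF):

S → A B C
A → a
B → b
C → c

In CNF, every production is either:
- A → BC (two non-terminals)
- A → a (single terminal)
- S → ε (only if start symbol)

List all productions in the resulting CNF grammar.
The grammar has no ε-productions or unit productions to eliminate.
A → a is already in CNF (single terminal) – keep it.
B → b is already in CNF (single terminal) – keep it.
C → c is already in CNF (single terminal) – keep it.
S → A B C has 3 symbols on the right: break it into binary productions S → A X0, X0 → B C.
Resulting CNF grammar (5 productions): A → a; B → b; C → c; S → A X0; X0 → B C

Final answer: A → a; B → b; C → c; S → A X0; X0 → B C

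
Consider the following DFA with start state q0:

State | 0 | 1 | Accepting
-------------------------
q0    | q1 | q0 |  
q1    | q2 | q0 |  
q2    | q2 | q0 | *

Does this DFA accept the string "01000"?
Start in q0.
Read '0': q0 → q1
Read '1': q1 → q0
Read '0': q0 → q1
Read '0': q1 → q2
Read '0': q2 → q2
Final state q2 is accepting, so the string is accepted.

Final answer: Yes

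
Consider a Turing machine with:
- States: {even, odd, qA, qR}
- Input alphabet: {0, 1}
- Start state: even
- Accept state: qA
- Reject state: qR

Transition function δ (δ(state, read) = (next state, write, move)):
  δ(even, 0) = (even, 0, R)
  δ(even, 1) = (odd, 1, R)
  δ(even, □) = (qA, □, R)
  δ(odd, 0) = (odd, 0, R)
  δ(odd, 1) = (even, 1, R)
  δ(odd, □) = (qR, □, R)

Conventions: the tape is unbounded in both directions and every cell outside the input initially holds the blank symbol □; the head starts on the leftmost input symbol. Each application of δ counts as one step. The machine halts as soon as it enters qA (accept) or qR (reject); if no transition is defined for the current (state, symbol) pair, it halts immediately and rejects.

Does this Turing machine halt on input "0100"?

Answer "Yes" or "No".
Step 0: [even]0100 (head at position 0)
Step 1: δ(even, 0) = (even, 0, R)  ⊢  0[even]100 (head at position 1)
Step 2: δ(even, 1) = (odd, 1, R)  ⊢  01[odd]00 (head at position 2)
Step 3: δ(odd, 0) = (odd, 0, R)  ⊢  010[odd]0 (head at position 3)
Step 4: δ(odd, 0) = (odd, 0, R)  ⊢  0100[odd]□ (head at position 4)
Step 5: δ(odd, □) = (qR, □, R)  ⊢  0100□[qR]□ (head at position 5)
The machine is in qR, so it halts and rejects.
It halts after 5 steps.

Final answer: Yes - halts after 5 steps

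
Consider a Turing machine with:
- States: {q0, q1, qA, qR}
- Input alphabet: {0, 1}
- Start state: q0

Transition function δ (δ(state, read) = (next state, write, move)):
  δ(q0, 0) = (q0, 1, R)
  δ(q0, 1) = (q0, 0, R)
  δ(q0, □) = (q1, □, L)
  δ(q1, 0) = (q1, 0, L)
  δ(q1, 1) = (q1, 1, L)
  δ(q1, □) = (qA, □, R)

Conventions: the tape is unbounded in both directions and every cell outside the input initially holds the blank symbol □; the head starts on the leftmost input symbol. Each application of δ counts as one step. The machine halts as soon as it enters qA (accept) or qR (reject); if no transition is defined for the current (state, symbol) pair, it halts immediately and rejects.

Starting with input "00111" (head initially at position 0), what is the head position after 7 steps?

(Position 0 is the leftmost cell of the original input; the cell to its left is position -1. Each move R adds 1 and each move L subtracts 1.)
Step 0: [q0]00111 (head at position 0)
Step 1: δ(q0, 0) = (q0, 1, R)  ⊢  1[q0]0111 (head at position 1)
Step 2: δ(q0, 0) = (q0, 1, R)  ⊢  11[q0]111 (head at position 2)
Step 3: δ(q0, 1) = (q0, 0, R)  ⊢  110[q0]11 (head at position 3)
Step 4: δ(q0, 1) = (q0, 0, R)  ⊢  1100[q0]1 (head at position 4)
Step 5: δ(q0, 1) = (q0, 0, R)  ⊢  11000[q0]□ (head at position 5)
Step 6: δ(q0, □) = (q1, □, L)  ⊢  1100[q1]0□ (head at position 4)
Step 7: δ(q1, 0) = (q1, 0, L)  ⊢  110[q1]00□ (head at position 3)
Head position after 7 steps: 3

Final answer: Position 3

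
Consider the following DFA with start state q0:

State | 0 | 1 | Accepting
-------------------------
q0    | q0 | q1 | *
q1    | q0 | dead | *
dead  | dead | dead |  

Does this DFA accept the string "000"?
Start in q0.
Read '0': q0 → q0
Read '0': q0 → q0
Read '0': q0 → q0
Final state q0 is accepting, so the string is accepted.

Final answer: Yes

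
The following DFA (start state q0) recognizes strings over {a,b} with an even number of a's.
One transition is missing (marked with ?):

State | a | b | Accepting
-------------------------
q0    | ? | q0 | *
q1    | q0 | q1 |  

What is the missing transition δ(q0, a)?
q1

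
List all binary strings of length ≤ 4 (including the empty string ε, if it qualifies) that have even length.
Checking every binary string of length 0 to 4:
  Length 0: accepted: ε | rejected: (none)
  Length 1: accepted: (none) | rejected: 0, 1
  Length 2: accepted: 00, 01, 10, 11 | rejected: (none)
  Length 3: accepted: (none) | rejected: 000, 001, 010, 011, 100, 101, 110, 111
  Length 4: accepted: 0000, 0001, 0010, 0011, 0100, 0101, 0110, 0111, 1000, 1001, 1010, 1011, 1100, 1101, 1110, 1111 | rejected: (none)
Total: 21 string(s).

Final answer: ε, 00, 01, 10, 11, 0000, 0001, 0010, 0011, 0100, 0101, 0110, 0111, 1000, 1001, 1010, 1011, 1100, 1101, 1110, 1111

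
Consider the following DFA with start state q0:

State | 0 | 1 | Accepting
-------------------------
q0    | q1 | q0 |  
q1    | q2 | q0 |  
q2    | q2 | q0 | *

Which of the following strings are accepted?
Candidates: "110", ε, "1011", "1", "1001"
"110": q0 → q0 → q0 → q1; q1 is not accepting → rejected
ε: q0; q0 is not accepting → rejected
"1011": q0 → q0 → q1 → q0 → q0; q0 is not accepting → rejected
"1": q0 → q0; q0 is not accepting → rejected
"1001": q0 → q0 → q1 → q2 → q0; q0 is not accepting → rejected

Final answer: None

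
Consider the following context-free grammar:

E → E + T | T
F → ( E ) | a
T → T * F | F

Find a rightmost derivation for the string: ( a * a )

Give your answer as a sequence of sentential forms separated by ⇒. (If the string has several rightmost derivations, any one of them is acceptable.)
Start with E.
Step 1: the rightmost non-terminal is E; apply E → T:  T
Step 2: the rightmost non-terminal is T; apply T → F:  F
Step 3: the rightmost non-terminal is F; apply F → ( E ):  ( E )
Step 4: the rightmost non-terminal is E; apply E → T:  ( T )
Step 5: the rightmost non-terminal is T; apply T → T * F:  ( T * F )
Step 6: the rightmost non-terminal is F; apply F → a:  ( T * a )
Step 7: the rightmost non-terminal is T; apply T → F:  ( F * a )
Step 8: the rightmost non-terminal is F; apply F → a:  ( a * a )

Final answer: E ⇒ T ⇒ F ⇒ ( E ) ⇒ ( T ) ⇒ ( T * F ) ⇒ ( T * a ) ⇒ ( F * a ) ⇒ ( a * a )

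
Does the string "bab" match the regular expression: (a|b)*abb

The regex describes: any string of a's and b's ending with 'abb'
No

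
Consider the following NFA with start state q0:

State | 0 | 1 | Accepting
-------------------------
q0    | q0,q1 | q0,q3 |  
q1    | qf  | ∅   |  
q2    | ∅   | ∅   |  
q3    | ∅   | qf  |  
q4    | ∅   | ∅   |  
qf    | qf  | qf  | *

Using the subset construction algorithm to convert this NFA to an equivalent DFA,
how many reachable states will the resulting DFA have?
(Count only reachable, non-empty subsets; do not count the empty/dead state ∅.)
Start subset: {q0}
{q0}: on 0 → {q0, q1}, on 1 → {q0, q3}
{q0, q1}: on 0 → {q0, q1, qf}, on 1 → {q0, q3}
{q0, q3}: on 0 → {q0, q1}, on 1 → {q0, q3, qf}
{q0, q1, qf}: on 0 → {q0, q1, qf}, on 1 → {q0, q3, qf}
{q0, q3, qf}: on 0 → {q0, q1, qf}, on 1 → {q0, q3, qf}
Reachable non-empty subsets: {q0}, {q0, q1}, {q0, q3}, {q0, q1, qf}, {q0, q3, qf} — 5 in total.

Final answer: 5 states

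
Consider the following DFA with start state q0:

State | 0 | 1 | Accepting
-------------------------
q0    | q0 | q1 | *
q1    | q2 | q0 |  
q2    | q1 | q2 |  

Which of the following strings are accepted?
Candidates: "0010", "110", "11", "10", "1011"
"0010": q0 → q0 → q0 → q1 → q2; q2 is not accepting → rejected
"110": q0 → q1 → q0 → q0; q0 is accepting → accepted
"11": q0 → q1 → q0; q0 is accepting → accepted
"10": q0 → q1 → q2; q2 is not accepting → rejected
"1011": q0 → q1 → q2 → q2 → q2; q2 is not accepting → rejected

Final answer: "110", "11"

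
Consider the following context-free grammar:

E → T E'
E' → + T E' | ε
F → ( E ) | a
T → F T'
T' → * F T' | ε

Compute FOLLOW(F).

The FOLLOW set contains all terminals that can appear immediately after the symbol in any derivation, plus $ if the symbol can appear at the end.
Useful FIRST sets: FIRST(E') = {+, ε}, FIRST(T') = {*, ε} (both E' and T' are nullable).
FOLLOW(E): E is the start symbol → $; E appears in F → ( E ) followed by ')' → FOLLOW(E) = {), $}.
FOLLOW(E'): E' appears at the right end of E → T E' and of E' → + T E', so FOLLOW(E') ⊇ FOLLOW(E) (the second occurrence adds nothing new). FOLLOW(E') = {), $}.
FOLLOW(T): in E → T E' and E' → + T E', T is followed by E': add FIRST(E') minus ε = {+}; since E' is nullable, also add FOLLOW(E) and FOLLOW(E') = {), $}. FOLLOW(T) = {+, ), $}.
FOLLOW(T'): T' appears at the right end of T → F T' and of T' → * F T', so FOLLOW(T') = FOLLOW(T) = {+, ), $}.
FOLLOW(F): in T → F T' and T' → * F T', F is followed by T': add FIRST(T') minus ε = {*}; since T' is nullable, also add FOLLOW(T) and FOLLOW(T') = {+, ), $}. FOLLOW(F) = {*, +, ), $}.

Final answer: {$, ), *, +}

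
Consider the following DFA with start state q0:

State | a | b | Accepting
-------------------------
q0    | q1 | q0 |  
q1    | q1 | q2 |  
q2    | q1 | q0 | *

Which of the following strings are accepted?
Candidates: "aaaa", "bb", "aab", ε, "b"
"aaaa": q0 → q1 → q1 → q1 → q1; q1 is not accepting → rejected
"bb": q0 → q0 → q0; q0 is not accepting → rejected
"aab": q0 → q1 → q1 → q2; q2 is accepting → accepted
ε: q0; q0 is not accepting → rejected
"b": q0 → q0; q0 is not accepting → rejected

Final answer: "aab"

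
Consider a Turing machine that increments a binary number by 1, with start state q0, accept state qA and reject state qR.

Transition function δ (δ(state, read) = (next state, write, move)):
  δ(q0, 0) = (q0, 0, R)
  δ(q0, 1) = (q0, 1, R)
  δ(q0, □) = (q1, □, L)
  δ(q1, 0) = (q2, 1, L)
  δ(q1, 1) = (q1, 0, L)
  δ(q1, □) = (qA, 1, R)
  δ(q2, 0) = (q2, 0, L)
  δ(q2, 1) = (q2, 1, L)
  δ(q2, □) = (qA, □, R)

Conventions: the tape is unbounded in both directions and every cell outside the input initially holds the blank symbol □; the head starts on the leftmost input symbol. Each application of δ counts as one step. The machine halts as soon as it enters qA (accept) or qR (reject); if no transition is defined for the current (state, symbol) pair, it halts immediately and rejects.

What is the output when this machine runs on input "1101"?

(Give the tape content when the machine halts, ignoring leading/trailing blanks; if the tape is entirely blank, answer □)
Step 0: [q0]1101 (head at position 0)
Step 1: δ(q0, 1) = (q0, 1, R)  ⊢  1[q0]101 (head at position 1)
Step 2: δ(q0, 1) = (q0, 1, R)  ⊢  11[q0]01 (head at position 2)
Step 3: δ(q0, 0) = (q0, 0, R)  ⊢  110[q0]1 (head at position 3)
Step 4: δ(q0, 1) = (q0, 1, R)  ⊢  1101[q0]□ (head at position 4)
Step 5: δ(q0, □) = (q1, □, L)  ⊢  110[q1]1□ (head at position 3)
Step 6: δ(q1, 1) = (q1, 0, L)  ⊢  11[q1]00□ (head at position 2)
Step 7: δ(q1, 0) = (q2, 1, L)  ⊢  1[q2]110□ (head at position 1)
Step 8: δ(q2, 1) = (q2, 1, L)  ⊢  [q2]1110□ (head at position 0)
Step 9: δ(q2, 1) = (q2, 1, L)  ⊢  [q2]□1110□ (head at position -1)
Step 10: δ(q2, □) = (qA, □, R)  ⊢  □[qA]1110□ (head at position 0)
The machine is in qA, so it halts and accepts.
Tape content when halted (ignoring surrounding blanks): 1110

Final answer: Output: 1110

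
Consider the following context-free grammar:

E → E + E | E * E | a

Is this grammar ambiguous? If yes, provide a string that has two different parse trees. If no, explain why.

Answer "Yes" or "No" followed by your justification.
Two different leftmost derivations of a + a * a:
  (1) E ⇒ E + E ⇒ a + E ⇒ a + E * E ⇒ a + a * E ⇒ a + a * a   (tree groups a + (a * a))
  (2) E ⇒ E * E ⇒ E + E * E ⇒ a + E * E ⇒ a + a * E ⇒ a + a * a   (tree groups (a + a) * a)
Two distinct leftmost derivations = two distinct parse trees, so the grammar is ambiguous.

Final answer: Yes - the string 'a + a * a' has two distinct leftmost derivations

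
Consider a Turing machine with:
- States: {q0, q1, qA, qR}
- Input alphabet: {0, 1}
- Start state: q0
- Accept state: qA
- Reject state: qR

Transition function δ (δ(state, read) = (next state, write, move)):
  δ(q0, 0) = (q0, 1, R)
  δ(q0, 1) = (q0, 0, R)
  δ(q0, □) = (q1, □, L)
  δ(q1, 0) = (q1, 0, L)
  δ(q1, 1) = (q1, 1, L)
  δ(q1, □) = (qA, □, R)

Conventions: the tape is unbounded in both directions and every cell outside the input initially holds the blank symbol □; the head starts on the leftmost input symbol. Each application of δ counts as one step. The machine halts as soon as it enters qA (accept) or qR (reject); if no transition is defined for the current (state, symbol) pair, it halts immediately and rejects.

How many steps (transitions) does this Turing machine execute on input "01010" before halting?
Step 0: [q0]01010 (head at position 0)
Step 1: δ(q0, 0) = (q0, 1, R)  ⊢  1[q0]1010 (head at position 1)
Step 2: δ(q0, 1) = (q0, 0, R)  ⊢  10[q0]010 (head at position 2)
Step 3: δ(q0, 0) = (q0, 1, R)  ⊢  101[q0]10 (head at position 3)
Step 4: δ(q0, 1) = (q0, 0, R)  ⊢  1010[q0]0 (head at position 4)
Step 5: δ(q0, 0) = (q0, 1, R)  ⊢  10101[q0]□ (head at position 5)
Step 6: δ(q0, □) = (q1, □, L)  ⊢  1010[q1]1□ (head at position 4)
Step 7: δ(q1, 1) = (q1, 1, L)  ⊢  101[q1]01□ (head at position 3)
Step 8: δ(q1, 0) = (q1, 0, L)  ⊢  10[q1]101□ (head at position 2)
Step 9: δ(q1, 1) = (q1, 1, L)  ⊢  1[q1]0101□ (head at position 1)
Step 10: δ(q1, 0) = (q1, 0, L)  ⊢  [q1]10101□ (head at position 0)
Step 11: δ(q1, 1) = (q1, 1, L)  ⊢  [q1]□10101□ (head at position -1)
Step 12: δ(q1, □) = (qA, □, R)  ⊢  □[qA]10101□ (head at position 0)
The machine is in qA, so it halts and accepts.
Number of transitions executed: 12.

Final answer: 12 steps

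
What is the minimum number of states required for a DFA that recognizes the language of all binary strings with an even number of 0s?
Language: binary strings with an even number of 0s
Lower bound (Myhill–Nerode): the prefixes ε, 0 are pairwise distinguishable:
  ε vs 0: suffix ε distinguishes them (ε has zero 0s (accepted), 0 has one 0 (rejected))
So any DFA needs at least 2 states.
Upper bound: a DFA with 2 states exists (one state per class above).
Minimum states: 2

Final answer: 2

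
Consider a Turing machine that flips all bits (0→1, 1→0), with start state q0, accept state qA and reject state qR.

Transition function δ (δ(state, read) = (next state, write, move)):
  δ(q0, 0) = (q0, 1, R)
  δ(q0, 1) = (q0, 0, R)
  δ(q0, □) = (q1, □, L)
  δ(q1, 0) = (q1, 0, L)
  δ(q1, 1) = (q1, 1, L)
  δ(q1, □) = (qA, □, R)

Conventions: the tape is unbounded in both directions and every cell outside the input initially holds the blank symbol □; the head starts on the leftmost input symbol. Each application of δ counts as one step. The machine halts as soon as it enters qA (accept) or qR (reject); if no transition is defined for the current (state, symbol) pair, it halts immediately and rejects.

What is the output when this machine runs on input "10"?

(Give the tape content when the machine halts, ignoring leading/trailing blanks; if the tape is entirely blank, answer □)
Step 0: [q0]10 (head at position 0)
Step 1: δ(q0, 1) = (q0, 0, R)  ⊢  0[q0]0 (head at position 1)
Step 2: δ(q0, 0) = (q0, 1, R)  ⊢  01[q0]□ (head at position 2)
Step 3: δ(q0, □) = (q1, □, L)  ⊢  0[q1]1□ (head at position 1)
Step 4: δ(q1, 1) = (q1, 1, L)  ⊢  [q1]01□ (head at position 0)
Step 5: δ(q1, 0) = (q1, 0, L)  ⊢  [q1]□01□ (head at position -1)
Step 6: δ(q1, □) = (qA, □, R)  ⊢  □[qA]01□ (head at position 0)
The machine is in qA, so it halts and accepts.
Tape content when halted (ignoring surrounding blanks): 01

Final answer: Output: 01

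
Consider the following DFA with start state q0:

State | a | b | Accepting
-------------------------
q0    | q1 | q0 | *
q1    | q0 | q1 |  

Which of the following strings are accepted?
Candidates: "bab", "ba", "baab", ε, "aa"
"bab": q0 → q0 → q1 → q1; q1 is not accepting → rejected
"ba": q0 → q0 → q1; q1 is not accepting → rejected
"baab": q0 → q0 → q1 → q0 → q0; q0 is accepting → accepted
ε: q0; q0 is accepting → accepted
"aa": q0 → q1 → q0; q0 is accepting → accepted

Final answer: "baab", ε, "aa"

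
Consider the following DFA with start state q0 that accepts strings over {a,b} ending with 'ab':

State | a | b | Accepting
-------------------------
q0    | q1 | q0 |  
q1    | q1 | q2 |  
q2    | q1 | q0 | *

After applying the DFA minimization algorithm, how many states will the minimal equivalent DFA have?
All 3 states are reachable from q0, so none can be removed as unreachable.
Table-filling: first mark every (accepting, non-accepting) pair as distinguishable (accepting: {q2}; non-accepting: {q0, q1}).
Round 1: (q0, q1) on 'b' go to q0 and q2, already distinguishable → mark.
Every pair of states is distinguishable, so the DFA is already minimal.
Equivalence classes: {q0}, {q1}, {q2} → 3 states.

Final answer: 3 states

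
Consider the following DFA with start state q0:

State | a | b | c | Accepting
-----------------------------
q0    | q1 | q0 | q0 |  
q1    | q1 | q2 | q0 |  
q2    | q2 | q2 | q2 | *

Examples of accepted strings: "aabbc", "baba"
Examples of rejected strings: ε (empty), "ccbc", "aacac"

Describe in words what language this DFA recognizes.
strings over {a,b,c} containing 'ab' as substring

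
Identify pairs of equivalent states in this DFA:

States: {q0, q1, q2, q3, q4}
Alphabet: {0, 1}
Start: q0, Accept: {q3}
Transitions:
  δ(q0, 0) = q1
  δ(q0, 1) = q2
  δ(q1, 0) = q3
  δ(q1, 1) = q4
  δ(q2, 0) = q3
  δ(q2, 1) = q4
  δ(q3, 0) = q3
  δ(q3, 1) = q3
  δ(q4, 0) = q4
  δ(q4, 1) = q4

Using the table-filling algorithm:
Round 0 – mark pairs where exactly one state is accepting: (q0,q3), (q1,q3), (q2,q3), (q3,q4)
Round 1 – newly marked: (q0,q1) [on 0: q1 vs q3, already marked]; (q0,q2) [on 0: q1 vs q3, already marked]; (q1,q4) [on 0: q3 vs q4, already marked]; (q2,q4) [on 0: q3 vs q4, already marked]
Round 2 – newly marked: (q0,q4) [on 0: q1 vs q4, already marked]
No further pairs can be marked.
(q1, q2) unmarked: δ(q1,0)=q3, δ(q2,0)=q3; δ(q1,1)=q4, δ(q2,1)=q4 → equivalent
Equivalent pairs: (q1, q2)

Final answer: Equivalent pairs: (q1, q2)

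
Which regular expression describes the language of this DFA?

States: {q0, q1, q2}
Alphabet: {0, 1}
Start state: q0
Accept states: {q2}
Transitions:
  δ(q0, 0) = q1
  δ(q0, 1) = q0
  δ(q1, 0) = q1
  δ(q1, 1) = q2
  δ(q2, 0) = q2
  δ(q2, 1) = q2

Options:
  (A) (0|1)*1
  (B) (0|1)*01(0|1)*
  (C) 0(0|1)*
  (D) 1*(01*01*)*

Testing sample strings against the DFA:
  '1110' -> rejected
  '00' -> rejected
  '10110' -> accepted
  '0011' -> accepted
Checking each option for a counterexample:
  (A) (0|1)*1: '1' is rejected by the DFA but matches the regex → eliminated
  (B) (0|1)*01(0|1)*: agrees with the DFA on all strings of length ≤ 4
  (C) 0(0|1)*: '0' is rejected by the DFA but matches the regex → eliminated
  (D) 1*(01*01*)*: ε is rejected by the DFA but matches the regex → eliminated
Only (B) (0|1)*01(0|1)* is consistent with the DFA.

Final answer: (B) (0|1)*01(0|1)*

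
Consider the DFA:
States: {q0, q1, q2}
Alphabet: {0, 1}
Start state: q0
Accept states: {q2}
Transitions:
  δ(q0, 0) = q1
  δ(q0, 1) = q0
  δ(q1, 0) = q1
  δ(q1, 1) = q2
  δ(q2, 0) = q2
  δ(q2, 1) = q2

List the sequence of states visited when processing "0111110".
Starting at q0
Read '0': q0 -> q1
Read '1': q1 -> q2
Read '1': q2 -> q2
Read '1': q2 -> q2
Read '1': q2 -> q2
Read '1': q2 -> q2
Read '0': q2 -> q2

Final answer: q0 -> q1 -> q2 -> q2 -> q2 -> q2 -> q2 -> q2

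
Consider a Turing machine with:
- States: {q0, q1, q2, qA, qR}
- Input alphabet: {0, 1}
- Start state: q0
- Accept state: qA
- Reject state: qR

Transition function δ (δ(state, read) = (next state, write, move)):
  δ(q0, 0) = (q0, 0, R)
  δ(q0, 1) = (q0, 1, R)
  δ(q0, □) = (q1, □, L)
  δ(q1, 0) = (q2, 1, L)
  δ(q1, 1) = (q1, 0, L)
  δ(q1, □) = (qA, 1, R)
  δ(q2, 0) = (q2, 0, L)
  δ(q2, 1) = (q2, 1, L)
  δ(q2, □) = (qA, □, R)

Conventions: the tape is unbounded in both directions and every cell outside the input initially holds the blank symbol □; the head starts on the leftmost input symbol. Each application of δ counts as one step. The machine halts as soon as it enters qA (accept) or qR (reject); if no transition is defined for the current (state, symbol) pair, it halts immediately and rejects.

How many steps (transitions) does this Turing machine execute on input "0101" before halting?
Step 0: [q0]0101 (head at position 0)
Step 1: δ(q0, 0) = (q0, 0, R)  ⊢  0[q0]101 (head at position 1)
Step 2: δ(q0, 1) = (q0, 1, R)  ⊢  01[q0]01 (head at position 2)
Step 3: δ(q0, 0) = (q0, 0, R)  ⊢  010[q0]1 (head at position 3)
Step 4: δ(q0, 1) = (q0, 1, R)  ⊢  0101[q0]□ (head at position 4)
Step 5: δ(q0, □) = (q1, □, L)  ⊢  010[q1]1□ (head at position 3)
Step 6: δ(q1, 1) = (q1, 0, L)  ⊢  01[q1]00□ (head at position 2)
Step 7: δ(q1, 0) = (q2, 1, L)  ⊢  0[q2]110□ (head at position 1)
Step 8: δ(q2, 1) = (q2, 1, L)  ⊢  [q2]0110□ (head at position 0)
Step 9: δ(q2, 0) = (q2, 0, L)  ⊢  [q2]□0110□ (head at position -1)
Step 10: δ(q2, □) = (qA, □, R)  ⊢  □[qA]0110□ (head at position 0)
The machine is in qA, so it halts and accepts.
Number of transitions executed: 10.

Final answer: 10 steps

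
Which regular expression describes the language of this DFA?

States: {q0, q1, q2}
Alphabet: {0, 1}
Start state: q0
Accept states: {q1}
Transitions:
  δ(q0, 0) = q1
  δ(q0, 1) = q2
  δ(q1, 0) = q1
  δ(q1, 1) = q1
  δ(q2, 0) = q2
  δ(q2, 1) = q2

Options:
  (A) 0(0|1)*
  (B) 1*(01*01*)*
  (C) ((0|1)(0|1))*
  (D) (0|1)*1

Testing sample strings against the DFA:
  '11100' -> rejected
  '1001' -> rejected
  '1100' -> rejected
  '010' -> accepted
Checking each option for a counterexample:
  (A) 0(0|1)*: agrees with the DFA on all strings of length ≤ 4
  (B) 1*(01*01*)*: ε is rejected by the DFA but matches the regex → eliminated
  (C) ((0|1)(0|1))*: ε is rejected by the DFA but matches the regex → eliminated
  (D) (0|1)*1: '0' is accepted by the DFA but does not match the regex → eliminated
Only (A) 0(0|1)* is consistent with the DFA.

Final answer: (A) 0(0|1)*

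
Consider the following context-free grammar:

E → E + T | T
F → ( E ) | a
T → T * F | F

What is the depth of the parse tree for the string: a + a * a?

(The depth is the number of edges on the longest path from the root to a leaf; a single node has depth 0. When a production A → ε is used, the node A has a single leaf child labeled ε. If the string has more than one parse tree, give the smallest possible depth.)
The grammar is unambiguous; the parse tree of a + a * a is:
E → E + T at the root (depth 0).
  Left E (depth 1) → T (2) → F (3) → a (4).
  Right T (depth 1) → T * F; that T (2) → F (3) → a (4); F (2) → a (3).
The longest root-to-leaf paths have 4 edges.
Depth = 4.

Final answer: 4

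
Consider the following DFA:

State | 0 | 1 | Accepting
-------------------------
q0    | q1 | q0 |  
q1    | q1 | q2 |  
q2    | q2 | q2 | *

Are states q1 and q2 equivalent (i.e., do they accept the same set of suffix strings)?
Try the suffix ε (the empty string).
From q1: q1 — not accepting.
From q2: q2 — accepting.
The two states disagree on this suffix, so they are not equivalent.

Final answer: No. Distinguishing string: ε (the empty string) - accepted from q2 but not from q1.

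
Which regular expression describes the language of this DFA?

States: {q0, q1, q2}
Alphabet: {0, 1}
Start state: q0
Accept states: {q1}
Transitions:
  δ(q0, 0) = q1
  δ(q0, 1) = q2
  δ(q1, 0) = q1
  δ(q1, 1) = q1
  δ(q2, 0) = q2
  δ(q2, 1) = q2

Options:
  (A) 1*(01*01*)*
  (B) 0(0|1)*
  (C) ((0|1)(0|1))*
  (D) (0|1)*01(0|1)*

Testing sample strings against the DFA:
  '1111' -> rejected
  '001' -> accepted
  '0101' -> accepted
  '1100' -> rejected
Checking each option for a counterexample:
  (A) 1*(01*01*)*: ε is rejected by the DFA but matches the regex → eliminated
  (B) 0(0|1)*: agrees with the DFA on all strings of length ≤ 4
  (C) ((0|1)(0|1))*: ε is rejected by the DFA but matches the regex → eliminated
  (D) (0|1)*01(0|1)*: '0' is accepted by the DFA but does not match the regex → eliminated
Only (B) 0(0|1)* is consistent with the DFA.

Final answer: (B) 0(0|1)*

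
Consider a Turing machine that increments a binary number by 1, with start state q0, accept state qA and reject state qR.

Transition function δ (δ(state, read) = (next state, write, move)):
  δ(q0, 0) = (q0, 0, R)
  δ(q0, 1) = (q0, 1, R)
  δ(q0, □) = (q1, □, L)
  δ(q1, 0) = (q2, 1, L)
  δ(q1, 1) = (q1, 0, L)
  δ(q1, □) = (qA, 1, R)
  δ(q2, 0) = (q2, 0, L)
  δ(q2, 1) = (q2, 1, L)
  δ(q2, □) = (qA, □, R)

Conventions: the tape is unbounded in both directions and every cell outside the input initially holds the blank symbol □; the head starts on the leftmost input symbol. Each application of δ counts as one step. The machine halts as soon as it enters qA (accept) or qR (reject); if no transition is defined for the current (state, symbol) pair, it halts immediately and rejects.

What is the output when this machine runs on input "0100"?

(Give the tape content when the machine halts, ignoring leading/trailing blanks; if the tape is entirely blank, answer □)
Step 0: [q0]0100 (head at position 0)
Step 1: δ(q0, 0) = (q0, 0, R)  ⊢  0[q0]100 (head at position 1)
Step 2: δ(q0, 1) = (q0, 1, R)  ⊢  01[q0]00 (head at position 2)
Step 3: δ(q0, 0) = (q0, 0, R)  ⊢  010[q0]0 (head at position 3)
Step 4: δ(q0, 0) = (q0, 0, R)  ⊢  0100[q0]□ (head at position 4)
Step 5: δ(q0, □) = (q1, □, L)  ⊢  010[q1]0□ (head at position 3)
Step 6: δ(q1, 0) = (q2, 1, L)  ⊢  01[q2]01□ (head at position 2)
Step 7: δ(q2, 0) = (q2, 0, L)  ⊢  0[q2]101□ (head at position 1)
Step 8: δ(q2, 1) = (q2, 1, L)  ⊢  [q2]0101□ (head at position 0)
Step 9: δ(q2, 0) = (q2, 0, L)  ⊢  [q2]□0101□ (head at position -1)
Step 10: δ(q2, □) = (qA, □, R)  ⊢  □[qA]0101□ (head at position 0)
The machine is in qA, so it halts and accepts.
Tape content when halted (ignoring surrounding blanks): 0101

Final answer: Output: 0101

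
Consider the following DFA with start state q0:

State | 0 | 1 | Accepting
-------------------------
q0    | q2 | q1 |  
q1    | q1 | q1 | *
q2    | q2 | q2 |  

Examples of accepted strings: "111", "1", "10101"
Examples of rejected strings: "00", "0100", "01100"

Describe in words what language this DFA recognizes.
non-empty binary strings starting with 1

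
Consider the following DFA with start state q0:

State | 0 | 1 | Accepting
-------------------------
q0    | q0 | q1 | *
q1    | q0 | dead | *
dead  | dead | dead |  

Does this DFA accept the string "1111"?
Start in q0.
Read '1': q0 → q1
Read '1': q1 → dead
Read '1': dead → dead
Read '1': dead → dead
Final state dead is not accepting, so the string is rejected.

Final answer: No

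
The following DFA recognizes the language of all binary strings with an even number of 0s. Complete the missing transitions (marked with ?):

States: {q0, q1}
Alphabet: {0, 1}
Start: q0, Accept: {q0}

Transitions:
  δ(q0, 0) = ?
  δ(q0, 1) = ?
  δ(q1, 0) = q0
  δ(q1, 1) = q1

What each state remembers (consistent with the given transitions and accept states):
  q0: an even number of 0s has been read so far
  q1: an odd number of 0s has been read so far
Filling in the missing entries:
  δ(q0, 0): in q0 (an even number of 0s has been read so far), after reading 0 we have: an odd number of 0s has been read so far → q1
  δ(q0, 1): in q0 (an even number of 0s has been read so far), after reading 1 we have: an even number of 0s has been read so far → q0

Final answer: δ(q0, 0) = q1; δ(q0, 1) = q0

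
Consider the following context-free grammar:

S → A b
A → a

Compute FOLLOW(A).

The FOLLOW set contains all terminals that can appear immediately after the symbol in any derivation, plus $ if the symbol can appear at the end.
A occurs only in S → A b, where it is immediately followed by the terminal b. So FOLLOW(A) = {b}.

Final answer: {b}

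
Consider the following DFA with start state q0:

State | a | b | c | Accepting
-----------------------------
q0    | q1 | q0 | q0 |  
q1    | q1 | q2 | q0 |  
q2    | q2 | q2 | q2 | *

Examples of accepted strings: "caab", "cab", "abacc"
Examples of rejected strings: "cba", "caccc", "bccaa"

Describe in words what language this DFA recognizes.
strings over {a,b,c} containing 'ab' as substring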